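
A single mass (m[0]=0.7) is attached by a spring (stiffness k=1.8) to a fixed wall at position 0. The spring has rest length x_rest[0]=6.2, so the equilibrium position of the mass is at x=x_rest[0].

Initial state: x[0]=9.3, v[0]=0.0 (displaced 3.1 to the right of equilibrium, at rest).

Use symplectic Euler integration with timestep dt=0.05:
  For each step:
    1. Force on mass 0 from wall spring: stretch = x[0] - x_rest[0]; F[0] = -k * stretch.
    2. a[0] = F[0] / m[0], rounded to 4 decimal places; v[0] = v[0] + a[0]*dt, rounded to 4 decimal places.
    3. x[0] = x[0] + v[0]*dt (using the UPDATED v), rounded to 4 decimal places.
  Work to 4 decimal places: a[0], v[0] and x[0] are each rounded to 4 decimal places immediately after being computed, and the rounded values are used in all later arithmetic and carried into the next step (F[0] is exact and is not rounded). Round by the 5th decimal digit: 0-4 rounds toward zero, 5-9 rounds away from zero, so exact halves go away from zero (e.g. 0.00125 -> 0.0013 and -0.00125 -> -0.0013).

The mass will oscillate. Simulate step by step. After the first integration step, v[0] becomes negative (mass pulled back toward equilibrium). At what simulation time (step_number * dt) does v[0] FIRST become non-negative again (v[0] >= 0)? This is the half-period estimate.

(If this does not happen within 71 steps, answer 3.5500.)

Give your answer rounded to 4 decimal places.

Answer: 2.0000

Derivation:
Step 0: x=[9.3000] v=[0.0000]
Step 1: x=[9.2801] v=[-0.3986]
Step 2: x=[9.2404] v=[-0.7946]
Step 3: x=[9.1811] v=[-1.1855]
Step 4: x=[9.1027] v=[-1.5688]
Step 5: x=[9.0056] v=[-1.9420]
Step 6: x=[8.8905] v=[-2.3027]
Step 7: x=[8.7581] v=[-2.6486]
Step 8: x=[8.6092] v=[-2.9775]
Step 9: x=[8.4448] v=[-3.2873]
Step 10: x=[8.2660] v=[-3.5759]
Step 11: x=[8.0739] v=[-3.8415]
Step 12: x=[7.8698] v=[-4.0824]
Step 13: x=[7.6549] v=[-4.2971]
Step 14: x=[7.4307] v=[-4.4842]
Step 15: x=[7.1986] v=[-4.6424]
Step 16: x=[6.9601] v=[-4.7708]
Step 17: x=[6.7167] v=[-4.8685]
Step 18: x=[6.4700] v=[-4.9349]
Step 19: x=[6.2215] v=[-4.9696]
Step 20: x=[5.9729] v=[-4.9724]
Step 21: x=[5.7257] v=[-4.9432]
Step 22: x=[5.4816] v=[-4.8822]
Step 23: x=[5.2421] v=[-4.7898]
Step 24: x=[5.0088] v=[-4.6666]
Step 25: x=[4.7831] v=[-4.5134]
Step 26: x=[4.5665] v=[-4.3312]
Step 27: x=[4.3604] v=[-4.1212]
Step 28: x=[4.1662] v=[-3.8847]
Step 29: x=[3.9850] v=[-3.6232]
Step 30: x=[3.8181] v=[-3.3384]
Step 31: x=[3.6665] v=[-3.0322]
Step 32: x=[3.5312] v=[-2.7065]
Step 33: x=[3.4130] v=[-2.3634]
Step 34: x=[3.3127] v=[-2.0051]
Step 35: x=[3.2310] v=[-1.6339]
Step 36: x=[3.1684] v=[-1.2522]
Step 37: x=[3.1253] v=[-0.8624]
Step 38: x=[3.1019] v=[-0.4671]
Step 39: x=[3.0985] v=[-0.0688]
Step 40: x=[3.1150] v=[0.3300]
First v>=0 after going negative at step 40, time=2.0000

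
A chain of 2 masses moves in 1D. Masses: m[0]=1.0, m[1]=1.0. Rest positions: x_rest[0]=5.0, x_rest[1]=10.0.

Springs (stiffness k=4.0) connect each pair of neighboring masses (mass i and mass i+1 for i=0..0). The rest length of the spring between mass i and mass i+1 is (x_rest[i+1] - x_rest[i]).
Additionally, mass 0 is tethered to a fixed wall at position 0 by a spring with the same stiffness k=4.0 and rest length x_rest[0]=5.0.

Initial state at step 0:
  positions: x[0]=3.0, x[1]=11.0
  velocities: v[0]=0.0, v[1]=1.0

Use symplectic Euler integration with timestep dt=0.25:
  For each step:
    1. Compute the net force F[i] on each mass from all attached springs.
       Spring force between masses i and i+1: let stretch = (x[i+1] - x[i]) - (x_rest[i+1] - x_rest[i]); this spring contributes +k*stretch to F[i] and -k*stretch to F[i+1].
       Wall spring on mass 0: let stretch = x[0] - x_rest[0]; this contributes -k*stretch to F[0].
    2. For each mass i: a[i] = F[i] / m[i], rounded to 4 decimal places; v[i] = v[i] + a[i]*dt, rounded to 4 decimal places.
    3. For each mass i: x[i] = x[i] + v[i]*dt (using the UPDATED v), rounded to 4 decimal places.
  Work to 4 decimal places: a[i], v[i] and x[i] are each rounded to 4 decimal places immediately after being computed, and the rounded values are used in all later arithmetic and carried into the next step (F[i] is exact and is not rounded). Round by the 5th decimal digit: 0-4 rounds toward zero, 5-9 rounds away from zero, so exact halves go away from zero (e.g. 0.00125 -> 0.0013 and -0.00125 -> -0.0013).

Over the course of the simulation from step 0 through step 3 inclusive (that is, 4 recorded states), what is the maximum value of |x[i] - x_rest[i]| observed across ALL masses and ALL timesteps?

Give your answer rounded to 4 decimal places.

Answer: 2.1719

Derivation:
Step 0: x=[3.0000 11.0000] v=[0.0000 1.0000]
Step 1: x=[4.2500 10.5000] v=[5.0000 -2.0000]
Step 2: x=[6.0000 9.6875] v=[7.0000 -3.2500]
Step 3: x=[7.1719 9.2031] v=[4.6875 -1.9375]
Max displacement = 2.1719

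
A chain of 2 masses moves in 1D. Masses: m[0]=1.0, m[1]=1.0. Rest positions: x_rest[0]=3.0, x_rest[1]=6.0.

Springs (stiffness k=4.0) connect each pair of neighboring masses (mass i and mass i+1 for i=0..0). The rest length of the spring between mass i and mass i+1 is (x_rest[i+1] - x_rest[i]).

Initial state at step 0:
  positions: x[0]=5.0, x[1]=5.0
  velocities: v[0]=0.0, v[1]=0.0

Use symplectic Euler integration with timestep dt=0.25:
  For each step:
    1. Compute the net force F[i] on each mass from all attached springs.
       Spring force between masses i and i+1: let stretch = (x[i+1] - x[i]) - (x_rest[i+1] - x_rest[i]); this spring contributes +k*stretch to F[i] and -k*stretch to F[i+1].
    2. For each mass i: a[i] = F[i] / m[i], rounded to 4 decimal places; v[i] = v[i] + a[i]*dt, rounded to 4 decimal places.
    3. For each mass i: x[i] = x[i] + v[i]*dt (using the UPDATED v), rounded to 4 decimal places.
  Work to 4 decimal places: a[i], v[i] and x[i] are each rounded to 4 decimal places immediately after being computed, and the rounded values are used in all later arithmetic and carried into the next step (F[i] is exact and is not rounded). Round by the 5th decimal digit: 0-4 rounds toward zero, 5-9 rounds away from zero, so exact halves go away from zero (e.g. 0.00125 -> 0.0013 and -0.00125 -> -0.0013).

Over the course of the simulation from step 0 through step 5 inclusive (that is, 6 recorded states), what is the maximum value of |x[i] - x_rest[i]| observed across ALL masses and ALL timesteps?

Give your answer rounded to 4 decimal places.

Answer: 2.0938

Derivation:
Step 0: x=[5.0000 5.0000] v=[0.0000 0.0000]
Step 1: x=[4.2500 5.7500] v=[-3.0000 3.0000]
Step 2: x=[3.1250 6.8750] v=[-4.5000 4.5000]
Step 3: x=[2.1875 7.8125] v=[-3.7500 3.7500]
Step 4: x=[1.9063 8.0938] v=[-1.1250 1.1250]
Step 5: x=[2.4219 7.5782] v=[2.0625 -2.0625]
Max displacement = 2.0938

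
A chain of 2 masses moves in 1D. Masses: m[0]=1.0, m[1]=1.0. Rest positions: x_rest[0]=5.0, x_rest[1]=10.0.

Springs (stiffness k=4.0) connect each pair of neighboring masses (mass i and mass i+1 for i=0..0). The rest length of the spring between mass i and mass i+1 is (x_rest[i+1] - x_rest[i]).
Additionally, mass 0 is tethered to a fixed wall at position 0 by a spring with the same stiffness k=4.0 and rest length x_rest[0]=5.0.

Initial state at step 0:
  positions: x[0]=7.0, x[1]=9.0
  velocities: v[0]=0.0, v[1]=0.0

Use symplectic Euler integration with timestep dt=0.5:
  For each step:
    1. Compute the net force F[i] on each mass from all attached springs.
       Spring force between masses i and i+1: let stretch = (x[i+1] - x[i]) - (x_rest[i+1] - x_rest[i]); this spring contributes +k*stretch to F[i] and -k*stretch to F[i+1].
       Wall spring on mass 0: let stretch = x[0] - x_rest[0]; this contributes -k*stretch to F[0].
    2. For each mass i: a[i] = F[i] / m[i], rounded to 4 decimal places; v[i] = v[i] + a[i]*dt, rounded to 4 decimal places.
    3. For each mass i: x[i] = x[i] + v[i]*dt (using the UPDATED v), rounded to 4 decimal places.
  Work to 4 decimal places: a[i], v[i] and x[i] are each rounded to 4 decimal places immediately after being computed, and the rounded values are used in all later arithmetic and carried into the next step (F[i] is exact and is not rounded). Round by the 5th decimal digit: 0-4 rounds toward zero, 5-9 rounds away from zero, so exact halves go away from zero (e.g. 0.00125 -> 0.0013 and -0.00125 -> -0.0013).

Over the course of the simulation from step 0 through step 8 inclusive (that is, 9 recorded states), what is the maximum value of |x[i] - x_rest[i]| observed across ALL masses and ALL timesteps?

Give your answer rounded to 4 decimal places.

Answer: 3.0000

Derivation:
Step 0: x=[7.0000 9.0000] v=[0.0000 0.0000]
Step 1: x=[2.0000 12.0000] v=[-10.0000 6.0000]
Step 2: x=[5.0000 10.0000] v=[6.0000 -4.0000]
Step 3: x=[8.0000 8.0000] v=[6.0000 -4.0000]
Step 4: x=[3.0000 11.0000] v=[-10.0000 6.0000]
Step 5: x=[3.0000 11.0000] v=[0.0000 0.0000]
Step 6: x=[8.0000 8.0000] v=[10.0000 -6.0000]
Step 7: x=[5.0000 10.0000] v=[-6.0000 4.0000]
Step 8: x=[2.0000 12.0000] v=[-6.0000 4.0000]
Max displacement = 3.0000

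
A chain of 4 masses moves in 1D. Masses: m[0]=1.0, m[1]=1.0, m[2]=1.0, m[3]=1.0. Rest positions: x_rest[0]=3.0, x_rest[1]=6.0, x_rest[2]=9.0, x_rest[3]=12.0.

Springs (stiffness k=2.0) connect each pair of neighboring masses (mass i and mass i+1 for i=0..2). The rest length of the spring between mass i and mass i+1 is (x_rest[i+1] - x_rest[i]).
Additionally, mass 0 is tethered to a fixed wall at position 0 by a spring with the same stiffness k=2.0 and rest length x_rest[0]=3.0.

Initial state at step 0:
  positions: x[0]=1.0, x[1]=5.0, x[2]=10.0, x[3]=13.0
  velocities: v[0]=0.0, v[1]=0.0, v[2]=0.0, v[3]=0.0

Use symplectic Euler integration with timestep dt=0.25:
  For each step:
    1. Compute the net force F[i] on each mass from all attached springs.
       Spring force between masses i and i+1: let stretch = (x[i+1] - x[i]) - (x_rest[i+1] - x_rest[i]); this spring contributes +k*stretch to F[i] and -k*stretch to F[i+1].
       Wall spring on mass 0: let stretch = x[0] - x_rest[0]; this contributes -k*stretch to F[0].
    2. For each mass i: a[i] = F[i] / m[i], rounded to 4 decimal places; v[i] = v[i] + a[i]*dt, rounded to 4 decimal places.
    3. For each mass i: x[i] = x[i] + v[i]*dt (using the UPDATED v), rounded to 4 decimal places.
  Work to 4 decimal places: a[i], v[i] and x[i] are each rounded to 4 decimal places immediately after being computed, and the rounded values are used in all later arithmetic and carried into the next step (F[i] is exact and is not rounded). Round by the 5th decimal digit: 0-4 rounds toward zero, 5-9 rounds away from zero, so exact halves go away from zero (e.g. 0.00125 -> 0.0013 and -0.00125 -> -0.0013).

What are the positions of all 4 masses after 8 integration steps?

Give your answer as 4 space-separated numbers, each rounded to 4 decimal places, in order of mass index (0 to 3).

Answer: 4.4854 7.3161 9.1435 10.7669

Derivation:
Step 0: x=[1.0000 5.0000 10.0000 13.0000] v=[0.0000 0.0000 0.0000 0.0000]
Step 1: x=[1.3750 5.1250 9.7500 13.0000] v=[1.5000 0.5000 -1.0000 0.0000]
Step 2: x=[2.0469 5.3594 9.3281 12.9688] v=[2.6875 0.9375 -1.6875 -0.1250]
Step 3: x=[2.8770 5.6758 8.8652 12.8575] v=[3.3203 1.2656 -1.8515 -0.4454]
Step 4: x=[3.6973 6.0410 8.5027 12.6221] v=[3.2812 1.4609 -1.4501 -0.9416]
Step 5: x=[4.3484 6.4210 8.3474 12.2468] v=[2.6044 1.5199 -0.6213 -1.5013]
Step 6: x=[4.7150 6.7827 8.4387 11.7591] v=[1.4665 1.4468 0.3652 -1.9510]
Step 7: x=[4.7507 7.0930 8.7381 11.2313] v=[0.1429 1.2410 1.1974 -2.1112]
Step 8: x=[4.4854 7.3161 9.1435 10.7669] v=[-1.0613 0.8924 1.6215 -1.8578]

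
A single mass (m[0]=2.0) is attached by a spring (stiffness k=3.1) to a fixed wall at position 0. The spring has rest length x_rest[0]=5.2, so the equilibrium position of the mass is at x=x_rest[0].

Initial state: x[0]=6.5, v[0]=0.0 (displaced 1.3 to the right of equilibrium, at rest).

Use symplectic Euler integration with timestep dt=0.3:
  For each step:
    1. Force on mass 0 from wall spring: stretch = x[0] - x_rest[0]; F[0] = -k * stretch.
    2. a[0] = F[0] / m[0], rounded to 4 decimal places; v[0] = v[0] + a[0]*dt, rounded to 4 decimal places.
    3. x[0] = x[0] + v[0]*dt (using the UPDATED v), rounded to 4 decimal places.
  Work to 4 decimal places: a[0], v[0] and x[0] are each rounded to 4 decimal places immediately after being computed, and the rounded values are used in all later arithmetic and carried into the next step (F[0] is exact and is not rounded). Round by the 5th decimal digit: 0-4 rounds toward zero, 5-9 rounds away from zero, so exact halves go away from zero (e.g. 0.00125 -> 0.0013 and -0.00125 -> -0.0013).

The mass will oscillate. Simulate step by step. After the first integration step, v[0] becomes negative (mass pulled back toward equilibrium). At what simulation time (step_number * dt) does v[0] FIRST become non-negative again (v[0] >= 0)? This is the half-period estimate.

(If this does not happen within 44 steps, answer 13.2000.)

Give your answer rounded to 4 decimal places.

Answer: 2.7000

Derivation:
Step 0: x=[6.5000] v=[0.0000]
Step 1: x=[6.3187] v=[-0.6045]
Step 2: x=[5.9813] v=[-1.1247]
Step 3: x=[5.5349] v=[-1.4880]
Step 4: x=[5.0418] v=[-1.6437]
Step 5: x=[4.5708] v=[-1.5701]
Step 6: x=[4.1876] v=[-1.2775]
Step 7: x=[3.9456] v=[-0.8067]
Step 8: x=[3.8786] v=[-0.2234]
Step 9: x=[3.9959] v=[0.3911]
First v>=0 after going negative at step 9, time=2.7000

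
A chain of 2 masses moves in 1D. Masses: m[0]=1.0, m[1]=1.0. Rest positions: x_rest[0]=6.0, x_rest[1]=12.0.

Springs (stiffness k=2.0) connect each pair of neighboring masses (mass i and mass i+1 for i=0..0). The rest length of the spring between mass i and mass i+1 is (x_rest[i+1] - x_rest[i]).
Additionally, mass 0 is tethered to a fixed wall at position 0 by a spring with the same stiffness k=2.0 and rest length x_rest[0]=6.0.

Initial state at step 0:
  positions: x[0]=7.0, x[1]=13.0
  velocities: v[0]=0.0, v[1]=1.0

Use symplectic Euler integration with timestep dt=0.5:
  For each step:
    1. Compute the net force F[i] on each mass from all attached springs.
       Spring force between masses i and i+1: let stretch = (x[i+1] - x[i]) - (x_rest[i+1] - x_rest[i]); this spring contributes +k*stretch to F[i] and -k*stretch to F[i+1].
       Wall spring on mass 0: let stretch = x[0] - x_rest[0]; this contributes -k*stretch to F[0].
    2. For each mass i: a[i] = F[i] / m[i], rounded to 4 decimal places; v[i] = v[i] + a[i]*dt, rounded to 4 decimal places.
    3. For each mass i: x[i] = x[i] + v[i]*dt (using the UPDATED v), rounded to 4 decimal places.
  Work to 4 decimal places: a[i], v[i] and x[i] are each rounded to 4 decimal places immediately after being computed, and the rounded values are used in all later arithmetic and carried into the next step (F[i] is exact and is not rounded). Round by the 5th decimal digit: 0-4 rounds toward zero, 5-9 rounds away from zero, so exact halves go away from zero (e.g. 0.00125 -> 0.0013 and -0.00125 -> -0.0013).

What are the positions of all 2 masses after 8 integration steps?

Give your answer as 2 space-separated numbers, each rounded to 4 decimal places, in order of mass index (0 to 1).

Step 0: x=[7.0000 13.0000] v=[0.0000 1.0000]
Step 1: x=[6.5000 13.5000] v=[-1.0000 1.0000]
Step 2: x=[6.2500 13.5000] v=[-0.5000 0.0000]
Step 3: x=[6.5000 12.8750] v=[0.5000 -1.2500]
Step 4: x=[6.6875 12.0625] v=[0.3750 -1.6250]
Step 5: x=[6.2188 11.5625] v=[-0.9375 -1.0000]
Step 6: x=[5.3125 11.3907] v=[-1.8126 -0.3437]
Step 7: x=[4.7891 11.1798] v=[-1.0469 -0.4219]
Step 8: x=[5.0665 10.7735] v=[0.5547 -0.8126]

Answer: 5.0665 10.7735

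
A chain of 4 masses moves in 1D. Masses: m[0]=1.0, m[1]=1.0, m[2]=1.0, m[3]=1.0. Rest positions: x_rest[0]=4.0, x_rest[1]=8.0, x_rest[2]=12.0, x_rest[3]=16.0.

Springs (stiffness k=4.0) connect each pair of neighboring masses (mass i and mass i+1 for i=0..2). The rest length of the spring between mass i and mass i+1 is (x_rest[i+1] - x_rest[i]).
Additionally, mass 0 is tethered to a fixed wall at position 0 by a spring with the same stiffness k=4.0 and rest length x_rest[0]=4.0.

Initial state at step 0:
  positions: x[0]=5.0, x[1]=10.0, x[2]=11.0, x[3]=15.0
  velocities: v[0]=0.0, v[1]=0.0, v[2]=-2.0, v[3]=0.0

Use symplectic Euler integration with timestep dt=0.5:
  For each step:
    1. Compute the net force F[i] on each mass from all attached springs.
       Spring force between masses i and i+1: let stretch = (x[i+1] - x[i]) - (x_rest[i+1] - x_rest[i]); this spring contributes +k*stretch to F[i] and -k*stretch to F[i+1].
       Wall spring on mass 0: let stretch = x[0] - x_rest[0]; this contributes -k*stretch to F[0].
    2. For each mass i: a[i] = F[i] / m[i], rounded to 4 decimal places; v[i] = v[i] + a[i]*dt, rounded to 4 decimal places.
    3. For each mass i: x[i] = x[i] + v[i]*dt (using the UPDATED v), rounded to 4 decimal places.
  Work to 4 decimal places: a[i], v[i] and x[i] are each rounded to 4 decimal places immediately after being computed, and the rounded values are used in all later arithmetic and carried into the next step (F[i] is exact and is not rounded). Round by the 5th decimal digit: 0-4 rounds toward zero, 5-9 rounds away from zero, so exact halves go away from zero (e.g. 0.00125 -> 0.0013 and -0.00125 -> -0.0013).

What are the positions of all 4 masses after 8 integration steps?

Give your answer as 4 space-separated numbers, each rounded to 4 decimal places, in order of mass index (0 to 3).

Answer: 3.0000 6.0000 12.0000 17.0000

Derivation:
Step 0: x=[5.0000 10.0000 11.0000 15.0000] v=[0.0000 0.0000 -2.0000 0.0000]
Step 1: x=[5.0000 6.0000 13.0000 15.0000] v=[0.0000 -8.0000 4.0000 0.0000]
Step 2: x=[1.0000 8.0000 10.0000 17.0000] v=[-8.0000 4.0000 -6.0000 4.0000]
Step 3: x=[3.0000 5.0000 12.0000 16.0000] v=[4.0000 -6.0000 4.0000 -2.0000]
Step 4: x=[4.0000 7.0000 11.0000 15.0000] v=[2.0000 4.0000 -2.0000 -2.0000]
Step 5: x=[4.0000 10.0000 10.0000 14.0000] v=[0.0000 6.0000 -2.0000 -2.0000]
Step 6: x=[6.0000 7.0000 13.0000 13.0000] v=[4.0000 -6.0000 6.0000 -2.0000]
Step 7: x=[3.0000 9.0000 10.0000 16.0000] v=[-6.0000 4.0000 -6.0000 6.0000]
Step 8: x=[3.0000 6.0000 12.0000 17.0000] v=[0.0000 -6.0000 4.0000 2.0000]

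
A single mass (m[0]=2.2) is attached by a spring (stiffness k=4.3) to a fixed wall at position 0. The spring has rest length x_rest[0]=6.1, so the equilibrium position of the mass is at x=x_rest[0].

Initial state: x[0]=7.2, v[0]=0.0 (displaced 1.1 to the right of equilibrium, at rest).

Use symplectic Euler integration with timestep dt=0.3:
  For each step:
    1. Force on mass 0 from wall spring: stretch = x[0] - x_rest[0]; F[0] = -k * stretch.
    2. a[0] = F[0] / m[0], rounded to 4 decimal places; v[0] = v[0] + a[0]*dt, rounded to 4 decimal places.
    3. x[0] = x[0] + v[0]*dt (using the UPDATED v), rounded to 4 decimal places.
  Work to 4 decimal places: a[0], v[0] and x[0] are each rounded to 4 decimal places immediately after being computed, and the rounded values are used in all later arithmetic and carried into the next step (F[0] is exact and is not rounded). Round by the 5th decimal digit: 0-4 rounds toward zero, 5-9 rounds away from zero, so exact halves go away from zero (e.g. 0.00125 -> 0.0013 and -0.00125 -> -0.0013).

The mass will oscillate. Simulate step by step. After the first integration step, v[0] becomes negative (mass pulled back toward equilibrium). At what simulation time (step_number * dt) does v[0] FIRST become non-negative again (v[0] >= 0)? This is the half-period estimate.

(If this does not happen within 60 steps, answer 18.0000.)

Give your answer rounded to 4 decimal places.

Step 0: x=[7.2000] v=[0.0000]
Step 1: x=[7.0065] v=[-0.6450]
Step 2: x=[6.6536] v=[-1.1765]
Step 3: x=[6.2033] v=[-1.5011]
Step 4: x=[5.7348] v=[-1.5617]
Step 5: x=[5.3305] v=[-1.3476]
Step 6: x=[5.0616] v=[-0.8964]
Step 7: x=[4.9754] v=[-0.2875]
Step 8: x=[5.0870] v=[0.3719]
First v>=0 after going negative at step 8, time=2.4000

Answer: 2.4000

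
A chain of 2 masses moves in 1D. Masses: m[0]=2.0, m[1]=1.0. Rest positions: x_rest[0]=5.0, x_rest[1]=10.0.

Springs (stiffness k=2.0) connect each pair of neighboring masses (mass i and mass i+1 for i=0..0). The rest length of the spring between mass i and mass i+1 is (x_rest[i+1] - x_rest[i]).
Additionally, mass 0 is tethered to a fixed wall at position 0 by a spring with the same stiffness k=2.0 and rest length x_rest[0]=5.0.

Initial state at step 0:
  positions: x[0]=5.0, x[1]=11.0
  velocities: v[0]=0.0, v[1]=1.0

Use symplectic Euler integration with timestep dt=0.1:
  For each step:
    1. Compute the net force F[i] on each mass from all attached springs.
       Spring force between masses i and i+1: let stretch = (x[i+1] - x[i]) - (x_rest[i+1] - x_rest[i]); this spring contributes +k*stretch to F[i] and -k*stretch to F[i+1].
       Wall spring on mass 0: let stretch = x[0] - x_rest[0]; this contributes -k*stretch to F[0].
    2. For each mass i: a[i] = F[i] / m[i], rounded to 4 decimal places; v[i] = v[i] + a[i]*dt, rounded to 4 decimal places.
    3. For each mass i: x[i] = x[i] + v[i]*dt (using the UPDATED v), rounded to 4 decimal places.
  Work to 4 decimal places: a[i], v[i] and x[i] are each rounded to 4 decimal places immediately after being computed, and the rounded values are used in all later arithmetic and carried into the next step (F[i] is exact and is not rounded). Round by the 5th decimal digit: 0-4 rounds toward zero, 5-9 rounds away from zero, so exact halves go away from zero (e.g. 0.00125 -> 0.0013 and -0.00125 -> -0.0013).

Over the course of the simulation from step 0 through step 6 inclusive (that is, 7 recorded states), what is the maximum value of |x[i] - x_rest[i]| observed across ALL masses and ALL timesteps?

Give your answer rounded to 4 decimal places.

Answer: 1.1892

Derivation:
Step 0: x=[5.0000 11.0000] v=[0.0000 1.0000]
Step 1: x=[5.0100 11.0800] v=[0.1000 0.8000]
Step 2: x=[5.0306 11.1386] v=[0.2060 0.5860]
Step 3: x=[5.0620 11.1750] v=[0.3137 0.3644]
Step 4: x=[5.1039 11.1892] v=[0.4188 0.1418]
Step 5: x=[5.1556 11.1817] v=[0.5169 -0.0753]
Step 6: x=[5.2160 11.1537] v=[0.6040 -0.2805]
Max displacement = 1.1892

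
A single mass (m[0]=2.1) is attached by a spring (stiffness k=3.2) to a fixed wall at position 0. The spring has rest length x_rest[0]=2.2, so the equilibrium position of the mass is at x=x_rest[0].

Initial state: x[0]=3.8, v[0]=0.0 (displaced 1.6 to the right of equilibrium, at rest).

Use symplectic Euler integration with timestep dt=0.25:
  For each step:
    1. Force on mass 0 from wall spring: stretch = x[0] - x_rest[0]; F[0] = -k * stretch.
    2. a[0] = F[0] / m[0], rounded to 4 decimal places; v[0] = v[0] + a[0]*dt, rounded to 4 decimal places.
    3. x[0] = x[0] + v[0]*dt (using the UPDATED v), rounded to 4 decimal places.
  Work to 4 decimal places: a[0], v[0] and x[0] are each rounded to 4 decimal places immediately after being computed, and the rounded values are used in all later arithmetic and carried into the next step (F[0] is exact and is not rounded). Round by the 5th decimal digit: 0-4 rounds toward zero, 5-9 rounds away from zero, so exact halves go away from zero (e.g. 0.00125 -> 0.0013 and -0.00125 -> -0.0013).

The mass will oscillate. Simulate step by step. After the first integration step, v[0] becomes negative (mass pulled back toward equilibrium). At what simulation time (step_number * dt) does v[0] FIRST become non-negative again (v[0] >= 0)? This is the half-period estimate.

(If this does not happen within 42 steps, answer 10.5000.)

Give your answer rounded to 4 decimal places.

Answer: 2.7500

Derivation:
Step 0: x=[3.8000] v=[0.0000]
Step 1: x=[3.6476] v=[-0.6095]
Step 2: x=[3.3574] v=[-1.1610]
Step 3: x=[2.9569] v=[-1.6019]
Step 4: x=[2.4843] v=[-1.8903]
Step 5: x=[1.9847] v=[-1.9986]
Step 6: x=[1.5056] v=[-1.9166]
Step 7: x=[1.0926] v=[-1.6521]
Step 8: x=[0.7851] v=[-1.2302]
Step 9: x=[0.6123] v=[-0.6912]
Step 10: x=[0.5907] v=[-0.0864]
Step 11: x=[0.7224] v=[0.5267]
First v>=0 after going negative at step 11, time=2.7500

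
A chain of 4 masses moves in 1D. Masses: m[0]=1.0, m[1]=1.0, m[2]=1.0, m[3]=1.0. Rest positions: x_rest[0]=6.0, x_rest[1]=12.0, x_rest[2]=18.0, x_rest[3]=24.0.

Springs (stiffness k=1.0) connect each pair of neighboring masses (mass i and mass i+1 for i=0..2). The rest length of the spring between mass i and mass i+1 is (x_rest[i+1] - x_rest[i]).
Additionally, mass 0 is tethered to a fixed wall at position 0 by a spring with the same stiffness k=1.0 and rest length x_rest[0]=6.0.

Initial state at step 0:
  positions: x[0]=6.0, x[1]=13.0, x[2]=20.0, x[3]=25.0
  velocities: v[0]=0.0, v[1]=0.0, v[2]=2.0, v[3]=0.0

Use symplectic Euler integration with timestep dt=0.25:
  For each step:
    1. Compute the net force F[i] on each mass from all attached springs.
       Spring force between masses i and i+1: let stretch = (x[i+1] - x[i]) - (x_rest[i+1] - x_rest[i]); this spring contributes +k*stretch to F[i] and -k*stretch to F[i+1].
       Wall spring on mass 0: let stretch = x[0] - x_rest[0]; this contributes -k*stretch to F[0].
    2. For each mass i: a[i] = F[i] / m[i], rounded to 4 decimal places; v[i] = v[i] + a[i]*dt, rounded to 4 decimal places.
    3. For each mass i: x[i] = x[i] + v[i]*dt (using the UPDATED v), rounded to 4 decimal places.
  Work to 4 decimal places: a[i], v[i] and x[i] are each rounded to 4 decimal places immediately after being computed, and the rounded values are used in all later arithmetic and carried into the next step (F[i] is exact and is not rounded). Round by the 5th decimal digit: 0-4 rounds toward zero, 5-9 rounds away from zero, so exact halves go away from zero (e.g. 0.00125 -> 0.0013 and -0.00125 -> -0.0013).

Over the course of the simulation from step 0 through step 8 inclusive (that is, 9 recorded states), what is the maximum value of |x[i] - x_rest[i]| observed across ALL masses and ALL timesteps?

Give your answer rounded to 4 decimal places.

Step 0: x=[6.0000 13.0000 20.0000 25.0000] v=[0.0000 0.0000 2.0000 0.0000]
Step 1: x=[6.0625 13.0000 20.3750 25.0625] v=[0.2500 0.0000 1.5000 0.2500]
Step 2: x=[6.1797 13.0274 20.5820 25.2070] v=[0.4688 0.1094 0.8281 0.5781]
Step 3: x=[6.3387 13.0989 20.6059 25.4375] v=[0.6358 0.2861 0.0957 0.9219]
Step 4: x=[6.5240 13.2171 20.4626 25.7410] v=[0.7412 0.4728 -0.5732 1.2140]
Step 5: x=[6.7199 13.3698 20.1964 26.0896] v=[0.7835 0.6109 -1.0650 1.3944]
Step 6: x=[6.9114 13.5336 19.8718 26.4449] v=[0.7660 0.6551 -1.2984 1.4211]
Step 7: x=[7.0848 13.6796 19.5619 26.7644] v=[0.6937 0.5841 -1.2397 1.2778]
Step 8: x=[7.2276 13.7811 19.3345 27.0087] v=[0.5712 0.4060 -0.9097 0.9772]
Max displacement = 3.0087

Answer: 3.0087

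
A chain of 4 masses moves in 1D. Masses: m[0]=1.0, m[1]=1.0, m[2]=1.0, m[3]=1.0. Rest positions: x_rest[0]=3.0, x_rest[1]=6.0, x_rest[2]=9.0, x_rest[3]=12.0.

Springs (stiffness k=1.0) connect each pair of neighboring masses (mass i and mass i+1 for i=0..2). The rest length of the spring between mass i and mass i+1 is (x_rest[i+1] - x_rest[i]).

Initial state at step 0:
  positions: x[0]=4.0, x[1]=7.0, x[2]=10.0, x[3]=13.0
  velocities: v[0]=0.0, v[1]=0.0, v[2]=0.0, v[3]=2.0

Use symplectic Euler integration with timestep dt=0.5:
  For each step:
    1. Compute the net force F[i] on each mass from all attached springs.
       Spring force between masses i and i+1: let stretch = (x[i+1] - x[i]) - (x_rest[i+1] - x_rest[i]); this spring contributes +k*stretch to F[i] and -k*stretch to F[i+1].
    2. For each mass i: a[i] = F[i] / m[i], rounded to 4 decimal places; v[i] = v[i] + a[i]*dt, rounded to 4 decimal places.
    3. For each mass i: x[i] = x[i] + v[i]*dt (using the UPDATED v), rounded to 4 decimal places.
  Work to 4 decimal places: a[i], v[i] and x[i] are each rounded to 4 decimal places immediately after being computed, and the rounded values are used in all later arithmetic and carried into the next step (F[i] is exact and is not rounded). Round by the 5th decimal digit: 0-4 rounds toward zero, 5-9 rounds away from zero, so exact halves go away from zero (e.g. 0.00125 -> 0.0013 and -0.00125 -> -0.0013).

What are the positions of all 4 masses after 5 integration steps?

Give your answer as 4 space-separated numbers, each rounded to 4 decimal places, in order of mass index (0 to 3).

Step 0: x=[4.0000 7.0000 10.0000 13.0000] v=[0.0000 0.0000 0.0000 2.0000]
Step 1: x=[4.0000 7.0000 10.0000 14.0000] v=[0.0000 0.0000 0.0000 2.0000]
Step 2: x=[4.0000 7.0000 10.2500 14.7500] v=[0.0000 0.0000 0.5000 1.5000]
Step 3: x=[4.0000 7.0625 10.8125 15.1250] v=[0.0000 0.1250 1.1250 0.7500]
Step 4: x=[4.0157 7.2969 11.5157 15.1719] v=[0.0313 0.4688 1.4063 0.0938]
Step 5: x=[4.1017 7.7657 12.0782 15.0548] v=[0.1719 0.9376 1.1250 -0.2343]

Answer: 4.1017 7.7657 12.0782 15.0548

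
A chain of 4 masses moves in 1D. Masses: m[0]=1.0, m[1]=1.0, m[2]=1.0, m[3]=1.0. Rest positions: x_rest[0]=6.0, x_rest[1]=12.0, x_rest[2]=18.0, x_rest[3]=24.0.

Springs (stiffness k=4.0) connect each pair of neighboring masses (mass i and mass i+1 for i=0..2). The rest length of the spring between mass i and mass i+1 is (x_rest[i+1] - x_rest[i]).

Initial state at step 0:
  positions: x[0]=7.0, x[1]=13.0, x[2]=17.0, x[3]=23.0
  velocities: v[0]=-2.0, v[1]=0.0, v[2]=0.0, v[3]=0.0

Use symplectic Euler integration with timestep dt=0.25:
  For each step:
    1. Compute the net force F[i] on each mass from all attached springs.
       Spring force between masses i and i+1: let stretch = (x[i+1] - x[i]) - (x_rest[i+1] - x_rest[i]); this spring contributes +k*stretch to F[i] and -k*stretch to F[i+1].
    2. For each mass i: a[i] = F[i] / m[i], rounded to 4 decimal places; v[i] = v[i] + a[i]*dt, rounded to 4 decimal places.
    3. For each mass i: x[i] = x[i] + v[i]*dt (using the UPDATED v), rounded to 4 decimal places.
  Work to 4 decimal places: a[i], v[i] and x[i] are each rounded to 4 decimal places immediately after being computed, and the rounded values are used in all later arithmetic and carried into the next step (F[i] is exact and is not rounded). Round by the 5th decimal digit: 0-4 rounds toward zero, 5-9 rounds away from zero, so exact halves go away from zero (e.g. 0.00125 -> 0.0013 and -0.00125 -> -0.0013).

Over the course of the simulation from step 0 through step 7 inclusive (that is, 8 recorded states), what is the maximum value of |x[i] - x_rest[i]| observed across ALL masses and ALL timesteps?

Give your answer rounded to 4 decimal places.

Step 0: x=[7.0000 13.0000 17.0000 23.0000] v=[-2.0000 0.0000 0.0000 0.0000]
Step 1: x=[6.5000 12.5000 17.5000 23.0000] v=[-2.0000 -2.0000 2.0000 0.0000]
Step 2: x=[6.0000 11.7500 18.1250 23.1250] v=[-2.0000 -3.0000 2.5000 0.5000]
Step 3: x=[5.4375 11.1563 18.4063 23.5000] v=[-2.2500 -2.3750 1.1250 1.5000]
Step 4: x=[4.8047 10.9454 18.1485 24.1016] v=[-2.5312 -0.8438 -1.0313 2.4063]
Step 5: x=[4.2071 11.0001 17.5782 24.7149] v=[-2.3905 0.2186 -2.2813 2.4532]
Step 6: x=[3.8077 11.0010 17.1475 25.0440] v=[-1.5975 0.0037 -1.7227 1.3165]
Step 7: x=[3.7067 10.7402 17.1543 24.8990] v=[-0.4042 -1.0431 0.0273 -0.5800]
Max displacement = 2.2933

Answer: 2.2933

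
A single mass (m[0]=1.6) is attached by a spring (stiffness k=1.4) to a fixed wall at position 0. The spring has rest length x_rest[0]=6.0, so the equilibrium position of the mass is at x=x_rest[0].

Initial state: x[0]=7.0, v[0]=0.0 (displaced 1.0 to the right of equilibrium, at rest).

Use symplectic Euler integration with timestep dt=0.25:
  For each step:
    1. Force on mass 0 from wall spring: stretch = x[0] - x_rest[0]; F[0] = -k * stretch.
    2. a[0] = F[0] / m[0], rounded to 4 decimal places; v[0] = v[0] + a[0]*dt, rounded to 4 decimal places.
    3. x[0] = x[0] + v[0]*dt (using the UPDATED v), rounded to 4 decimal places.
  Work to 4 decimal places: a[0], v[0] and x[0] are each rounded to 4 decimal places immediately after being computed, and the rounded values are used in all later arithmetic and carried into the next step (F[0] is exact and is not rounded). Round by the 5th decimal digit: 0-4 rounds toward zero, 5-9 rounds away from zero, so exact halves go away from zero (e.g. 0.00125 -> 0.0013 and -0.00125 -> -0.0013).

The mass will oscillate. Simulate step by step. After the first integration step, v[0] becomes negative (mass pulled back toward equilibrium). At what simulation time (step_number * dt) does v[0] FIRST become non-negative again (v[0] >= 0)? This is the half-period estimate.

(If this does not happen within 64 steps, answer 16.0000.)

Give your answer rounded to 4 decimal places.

Answer: 3.5000

Derivation:
Step 0: x=[7.0000] v=[0.0000]
Step 1: x=[6.9453] v=[-0.2188]
Step 2: x=[6.8389] v=[-0.4256]
Step 3: x=[6.6866] v=[-0.6091]
Step 4: x=[6.4968] v=[-0.7593]
Step 5: x=[6.2798] v=[-0.8680]
Step 6: x=[6.0475] v=[-0.9292]
Step 7: x=[5.8126] v=[-0.9396]
Step 8: x=[5.5880] v=[-0.8986]
Step 9: x=[5.3859] v=[-0.8085]
Step 10: x=[5.2174] v=[-0.6742]
Step 11: x=[5.0917] v=[-0.5030]
Step 12: x=[5.0156] v=[-0.3043]
Step 13: x=[4.9934] v=[-0.0890]
Step 14: x=[5.0262] v=[0.1312]
First v>=0 after going negative at step 14, time=3.5000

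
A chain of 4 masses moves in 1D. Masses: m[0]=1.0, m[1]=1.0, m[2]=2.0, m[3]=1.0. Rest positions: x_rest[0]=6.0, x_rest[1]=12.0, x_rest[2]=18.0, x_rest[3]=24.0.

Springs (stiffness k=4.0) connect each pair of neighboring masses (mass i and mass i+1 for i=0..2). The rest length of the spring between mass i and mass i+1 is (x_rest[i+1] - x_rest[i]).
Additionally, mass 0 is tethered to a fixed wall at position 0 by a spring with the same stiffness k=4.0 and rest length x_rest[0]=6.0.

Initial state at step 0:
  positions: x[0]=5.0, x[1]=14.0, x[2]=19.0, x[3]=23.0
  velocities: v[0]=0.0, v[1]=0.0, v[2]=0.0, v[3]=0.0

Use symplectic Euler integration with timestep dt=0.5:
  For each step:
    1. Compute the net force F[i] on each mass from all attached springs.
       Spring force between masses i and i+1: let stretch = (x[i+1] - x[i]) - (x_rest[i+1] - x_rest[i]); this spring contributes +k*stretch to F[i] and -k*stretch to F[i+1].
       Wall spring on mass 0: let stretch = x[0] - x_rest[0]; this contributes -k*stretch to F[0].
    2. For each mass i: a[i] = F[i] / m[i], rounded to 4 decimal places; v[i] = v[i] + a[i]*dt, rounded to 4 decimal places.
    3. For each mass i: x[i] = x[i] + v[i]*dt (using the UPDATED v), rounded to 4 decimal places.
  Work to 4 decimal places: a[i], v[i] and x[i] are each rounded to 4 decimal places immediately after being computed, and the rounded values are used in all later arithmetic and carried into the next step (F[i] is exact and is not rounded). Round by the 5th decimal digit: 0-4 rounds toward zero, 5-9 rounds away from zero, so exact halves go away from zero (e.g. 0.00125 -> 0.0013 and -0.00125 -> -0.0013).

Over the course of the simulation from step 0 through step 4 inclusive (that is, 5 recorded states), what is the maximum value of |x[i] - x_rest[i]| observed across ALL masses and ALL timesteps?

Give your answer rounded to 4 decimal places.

Step 0: x=[5.0000 14.0000 19.0000 23.0000] v=[0.0000 0.0000 0.0000 0.0000]
Step 1: x=[9.0000 10.0000 18.5000 25.0000] v=[8.0000 -8.0000 -1.0000 4.0000]
Step 2: x=[5.0000 13.5000 17.0000 26.5000] v=[-8.0000 7.0000 -3.0000 3.0000]
Step 3: x=[4.5000 12.0000 18.5000 24.5000] v=[-1.0000 -3.0000 3.0000 -4.0000]
Step 4: x=[7.0000 9.5000 19.7500 22.5000] v=[5.0000 -5.0000 2.5000 -4.0000]
Max displacement = 3.0000

Answer: 3.0000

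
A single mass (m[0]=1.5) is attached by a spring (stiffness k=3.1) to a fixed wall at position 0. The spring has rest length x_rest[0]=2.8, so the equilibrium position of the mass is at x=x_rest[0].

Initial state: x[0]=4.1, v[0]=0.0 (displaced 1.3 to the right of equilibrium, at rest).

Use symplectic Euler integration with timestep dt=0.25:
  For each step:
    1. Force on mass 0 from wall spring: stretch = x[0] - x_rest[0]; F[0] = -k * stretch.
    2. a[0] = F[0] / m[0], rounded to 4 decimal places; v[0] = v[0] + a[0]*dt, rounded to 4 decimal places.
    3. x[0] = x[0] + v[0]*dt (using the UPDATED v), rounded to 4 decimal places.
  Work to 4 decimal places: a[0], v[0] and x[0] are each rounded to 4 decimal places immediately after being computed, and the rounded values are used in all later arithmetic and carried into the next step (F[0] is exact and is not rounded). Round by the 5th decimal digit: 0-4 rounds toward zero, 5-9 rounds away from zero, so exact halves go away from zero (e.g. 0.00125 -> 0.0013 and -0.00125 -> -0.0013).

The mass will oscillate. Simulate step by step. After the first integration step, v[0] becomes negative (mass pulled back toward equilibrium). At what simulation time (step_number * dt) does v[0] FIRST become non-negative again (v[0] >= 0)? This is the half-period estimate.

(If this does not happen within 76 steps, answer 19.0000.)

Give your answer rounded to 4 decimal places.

Answer: 2.2500

Derivation:
Step 0: x=[4.1000] v=[0.0000]
Step 1: x=[3.9321] v=[-0.6717]
Step 2: x=[3.6180] v=[-1.2566]
Step 3: x=[3.1982] v=[-1.6792]
Step 4: x=[2.7270] v=[-1.8849]
Step 5: x=[2.2652] v=[-1.8472]
Step 6: x=[1.8725] v=[-1.5709]
Step 7: x=[1.5996] v=[-1.0917]
Step 8: x=[1.4817] v=[-0.4715]
Step 9: x=[1.5341] v=[0.2096]
First v>=0 after going negative at step 9, time=2.2500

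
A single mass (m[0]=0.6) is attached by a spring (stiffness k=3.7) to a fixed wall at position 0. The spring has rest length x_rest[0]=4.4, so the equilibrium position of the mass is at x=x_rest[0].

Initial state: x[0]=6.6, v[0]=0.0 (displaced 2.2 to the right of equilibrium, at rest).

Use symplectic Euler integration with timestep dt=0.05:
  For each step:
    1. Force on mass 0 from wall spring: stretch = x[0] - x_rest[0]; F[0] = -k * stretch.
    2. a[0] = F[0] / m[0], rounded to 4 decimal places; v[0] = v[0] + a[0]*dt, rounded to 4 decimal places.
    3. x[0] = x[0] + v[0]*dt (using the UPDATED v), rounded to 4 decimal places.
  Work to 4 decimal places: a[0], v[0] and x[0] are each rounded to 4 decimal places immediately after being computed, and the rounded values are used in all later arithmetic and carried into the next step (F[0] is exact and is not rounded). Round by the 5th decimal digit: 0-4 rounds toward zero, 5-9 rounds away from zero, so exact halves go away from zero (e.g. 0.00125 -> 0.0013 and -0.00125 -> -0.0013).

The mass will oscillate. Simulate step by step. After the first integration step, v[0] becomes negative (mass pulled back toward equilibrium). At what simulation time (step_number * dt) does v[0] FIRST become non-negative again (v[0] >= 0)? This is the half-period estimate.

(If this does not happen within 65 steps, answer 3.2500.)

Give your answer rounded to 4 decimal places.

Answer: 1.3000

Derivation:
Step 0: x=[6.6000] v=[0.0000]
Step 1: x=[6.5661] v=[-0.6783]
Step 2: x=[6.4988] v=[-1.3462]
Step 3: x=[6.3991] v=[-1.9933]
Step 4: x=[6.2686] v=[-2.6097]
Step 5: x=[6.1093] v=[-3.1859]
Step 6: x=[5.9237] v=[-3.7129]
Step 7: x=[5.7146] v=[-4.1827]
Step 8: x=[5.4852] v=[-4.5880]
Step 9: x=[5.2391] v=[-4.9226]
Step 10: x=[4.9800] v=[-5.1813]
Step 11: x=[4.7120] v=[-5.3601]
Step 12: x=[4.4392] v=[-5.4563]
Step 13: x=[4.1658] v=[-5.4684]
Step 14: x=[3.8960] v=[-5.3962]
Step 15: x=[3.6340] v=[-5.2408]
Step 16: x=[3.3838] v=[-5.0046]
Step 17: x=[3.1492] v=[-4.6913]
Step 18: x=[2.9339] v=[-4.3056]
Step 19: x=[2.7412] v=[-3.8536]
Step 20: x=[2.5741] v=[-3.3421]
Step 21: x=[2.4351] v=[-2.7791]
Step 22: x=[2.3264] v=[-2.1733]
Step 23: x=[2.2497] v=[-1.5339]
Step 24: x=[2.2062] v=[-0.8709]
Step 25: x=[2.1965] v=[-0.1945]
Step 26: x=[2.2207] v=[0.4849]
First v>=0 after going negative at step 26, time=1.3000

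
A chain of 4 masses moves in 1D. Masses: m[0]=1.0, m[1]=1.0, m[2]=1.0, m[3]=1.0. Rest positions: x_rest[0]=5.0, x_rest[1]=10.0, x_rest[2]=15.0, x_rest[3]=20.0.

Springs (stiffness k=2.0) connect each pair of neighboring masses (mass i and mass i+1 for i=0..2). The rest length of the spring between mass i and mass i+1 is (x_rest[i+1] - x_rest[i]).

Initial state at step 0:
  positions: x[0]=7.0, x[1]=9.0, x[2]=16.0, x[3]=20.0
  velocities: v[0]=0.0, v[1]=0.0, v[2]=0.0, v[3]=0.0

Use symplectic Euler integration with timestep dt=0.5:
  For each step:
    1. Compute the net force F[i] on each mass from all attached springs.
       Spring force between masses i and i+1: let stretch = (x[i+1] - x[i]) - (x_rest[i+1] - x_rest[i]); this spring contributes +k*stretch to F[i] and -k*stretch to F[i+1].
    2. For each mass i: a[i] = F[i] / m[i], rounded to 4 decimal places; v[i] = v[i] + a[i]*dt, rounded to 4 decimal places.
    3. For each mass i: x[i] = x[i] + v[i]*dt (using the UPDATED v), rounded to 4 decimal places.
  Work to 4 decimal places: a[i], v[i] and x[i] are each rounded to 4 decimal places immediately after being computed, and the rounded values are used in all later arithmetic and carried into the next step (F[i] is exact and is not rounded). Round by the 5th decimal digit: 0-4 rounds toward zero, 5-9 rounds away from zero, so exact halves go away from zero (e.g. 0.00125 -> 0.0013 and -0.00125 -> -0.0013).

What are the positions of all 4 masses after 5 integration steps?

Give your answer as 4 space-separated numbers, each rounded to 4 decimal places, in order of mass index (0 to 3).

Step 0: x=[7.0000 9.0000 16.0000 20.0000] v=[0.0000 0.0000 0.0000 0.0000]
Step 1: x=[5.5000 11.5000 14.5000 20.5000] v=[-3.0000 5.0000 -3.0000 1.0000]
Step 2: x=[4.5000 12.5000 14.5000 20.5000] v=[-2.0000 2.0000 0.0000 0.0000]
Step 3: x=[5.0000 10.5000 16.5000 20.0000] v=[1.0000 -4.0000 4.0000 -1.0000]
Step 4: x=[5.7500 8.7500 17.2500 20.2500] v=[1.5000 -3.5000 1.5000 0.5000]
Step 5: x=[5.5000 9.7500 15.2500 21.5000] v=[-0.5000 2.0000 -4.0000 2.5000]

Answer: 5.5000 9.7500 15.2500 21.5000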